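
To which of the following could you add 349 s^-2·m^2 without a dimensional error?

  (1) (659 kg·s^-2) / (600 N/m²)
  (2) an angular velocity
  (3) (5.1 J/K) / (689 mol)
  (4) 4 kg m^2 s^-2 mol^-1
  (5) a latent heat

(5)

Reference: m²·s⁻².
Each option:
  (1) [kg·s⁻²] / [kg·m⁻¹·s⁻²] = m
  (2) [angular velocity] = s⁻¹
  (3) [kg·m²·s⁻²·K⁻¹] / [mol] = kg·m²·s⁻²·K⁻¹·mol⁻¹
  (4) kg·m²·s⁻²·mol⁻¹
  (5) [latent heat] = m²·s⁻²  ← same
Only (5) matches m²·s⁻².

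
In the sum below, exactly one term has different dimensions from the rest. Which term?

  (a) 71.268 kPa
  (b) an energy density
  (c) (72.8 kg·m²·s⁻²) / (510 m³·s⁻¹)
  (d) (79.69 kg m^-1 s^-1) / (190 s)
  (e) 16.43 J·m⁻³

(c)

Dimensions:
  (a) Pa = N·m⁻² = kg·m⁻¹·s⁻²
  (b) [energy density] = kg·m⁻¹·s⁻²
  (c) [kg·m²·s⁻²] / [m³·s⁻¹] = kg·m⁻¹·s⁻¹
  (d) [kg·m⁻¹·s⁻¹] / [s] = kg·m⁻¹·s⁻²
  (e) J·m⁻³ = N·m·m⁻³ = kg·m⁻¹·s⁻²
All reduce to kg·m⁻¹·s⁻² except (c), which is kg·m⁻¹·s⁻¹.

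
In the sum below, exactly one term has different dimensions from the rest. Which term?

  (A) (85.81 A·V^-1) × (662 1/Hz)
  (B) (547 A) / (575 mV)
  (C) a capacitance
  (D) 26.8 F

(B)

Expand each in SI base units:
  (A) [kg⁻¹·m⁻²·s³·A²] · [s] = kg⁻¹·m⁻²·s⁴·A²
  (B) [A] / [kg·m²·s⁻³·A⁻¹] = kg⁻¹·m⁻²·s³·A²
  (C) [capacitance] = kg⁻¹·m⁻²·s⁴·A²
  (D) F = C·V⁻¹ = kg⁻¹·m⁻²·s⁴·A²
All reduce to kg⁻¹·m⁻²·s⁴·A² except (B), which is kg⁻¹·m⁻²·s³·A².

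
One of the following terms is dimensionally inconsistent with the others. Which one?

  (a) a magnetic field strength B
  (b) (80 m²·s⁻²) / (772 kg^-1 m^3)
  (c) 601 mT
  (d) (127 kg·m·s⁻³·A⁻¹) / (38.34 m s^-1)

Expand each in SI base units:
  (a) [magnetic field strength B] = kg·s⁻²·A⁻¹
  (b) [m²·s⁻²] / [kg⁻¹·m³] = kg·m⁻¹·s⁻²
  (c) T = Wb·m⁻² = kg·s⁻²·A⁻¹
  (d) [kg·m·s⁻³·A⁻¹] / [m·s⁻¹] = kg·s⁻²·A⁻¹
All reduce to kg·s⁻²·A⁻¹ except (b), which is kg·m⁻¹·s⁻².

(b)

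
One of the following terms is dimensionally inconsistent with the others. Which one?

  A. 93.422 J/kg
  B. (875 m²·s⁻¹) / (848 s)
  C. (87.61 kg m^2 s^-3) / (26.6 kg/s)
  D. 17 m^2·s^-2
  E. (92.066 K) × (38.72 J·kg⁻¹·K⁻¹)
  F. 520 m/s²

Work out the base dimensions of each:
  A. J·kg⁻¹ = N·m·kg⁻¹ = m²·s⁻²
  B. [m²·s⁻¹] / [s] = m²·s⁻²
  C. [kg·m²·s⁻³] / [kg·s⁻¹] = m²·s⁻²
  D. m²·s⁻²
  E. [K] · [m²·s⁻²·K⁻¹] = m²·s⁻²
  F. m·s⁻²
All reduce to m²·s⁻² except F., which is m·s⁻².

F.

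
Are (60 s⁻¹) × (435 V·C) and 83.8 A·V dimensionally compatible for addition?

Dimensions:
  (60 s⁻¹) × (435 V·C):  [s⁻¹] · [kg·m²·s⁻²] = kg·m²·s⁻³
  83.8 A·V:  V·A = J·C⁻¹·A = kg·m²·s⁻³
Both are kg·m²·s⁻³, so they have the same dimensions and can be added.

Yes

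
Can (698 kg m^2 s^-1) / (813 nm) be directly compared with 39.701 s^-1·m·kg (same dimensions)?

Yes

Reduce each to base SI dimensions:
  (698 kg m^2 s^-1) / (813 nm):  [kg·m²·s⁻¹] / [m] = kg·m·s⁻¹
  39.701 s^-1·m·kg:  kg·m·s⁻¹
Both are kg·m·s⁻¹, so they have the same dimensions and can be added.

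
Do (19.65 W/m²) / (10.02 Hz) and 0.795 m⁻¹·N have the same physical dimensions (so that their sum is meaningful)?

Work out the base dimensions of each:
  (19.65 W/m²) / (10.02 Hz):  [kg·s⁻³] / [s⁻¹] = kg·s⁻²
  0.795 m⁻¹·N:  N·m⁻¹ = kg·m·s⁻²·m⁻¹ = kg·s⁻²
Both are kg·s⁻², so they have the same dimensions and can be added.

Yes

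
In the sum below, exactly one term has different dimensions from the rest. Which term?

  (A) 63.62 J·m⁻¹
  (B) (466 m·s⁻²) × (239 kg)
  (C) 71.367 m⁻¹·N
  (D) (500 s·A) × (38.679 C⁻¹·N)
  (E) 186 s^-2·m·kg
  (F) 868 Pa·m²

Expand each in SI base units:
  (A) J·m⁻¹ = N·m·m⁻¹ = kg·m·s⁻²
  (B) [m·s⁻²] · [kg] = kg·m·s⁻²
  (C) N·m⁻¹ = kg·m·s⁻²·m⁻¹ = kg·s⁻²
  (D) [s·A] · [kg·m·s⁻³·A⁻¹] = kg·m·s⁻²
  (E) kg·m·s⁻²
  (F) Pa·m² = N·m⁻²·m² = kg·m·s⁻²
All reduce to kg·m·s⁻² except (C), which is kg·s⁻².

(C)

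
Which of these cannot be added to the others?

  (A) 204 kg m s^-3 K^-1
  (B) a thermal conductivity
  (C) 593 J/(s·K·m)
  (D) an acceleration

Reduce each to base SI dimensions:
  (A) kg·m·s⁻³·K⁻¹
  (B) [thermal conductivity] = kg·m·s⁻³·K⁻¹
  (C) J·s⁻¹·m⁻¹·K⁻¹ = N·m·s⁻¹·m⁻¹·K⁻¹ = kg·m·s⁻³·K⁻¹
  (D) [acceleration] = m·s⁻²
All reduce to kg·m·s⁻³·K⁻¹ except (D), which is m·s⁻².

(D)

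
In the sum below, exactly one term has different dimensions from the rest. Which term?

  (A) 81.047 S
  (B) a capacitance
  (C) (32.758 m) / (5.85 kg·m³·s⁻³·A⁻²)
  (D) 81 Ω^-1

Expand each in SI base units:
  (A) S = Ω⁻¹ = kg⁻¹·m⁻²·s³·A²
  (B) [capacitance] = kg⁻¹·m⁻²·s⁴·A²
  (C) [m] / [kg·m³·s⁻³·A⁻²] = kg⁻¹·m⁻²·s³·A²
  (D) Ω⁻¹ = (V·A⁻¹)⁻¹ = kg⁻¹·m⁻²·s³·A²
All reduce to kg⁻¹·m⁻²·s³·A² except (B), which is kg⁻¹·m⁻²·s⁴·A².

(B)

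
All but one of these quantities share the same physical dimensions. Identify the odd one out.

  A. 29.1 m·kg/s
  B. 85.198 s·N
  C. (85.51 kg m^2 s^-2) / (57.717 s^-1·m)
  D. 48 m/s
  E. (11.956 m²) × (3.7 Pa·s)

D.

Dimensions:
  A. kg·m·s⁻¹
  B. N·s = kg·m·s⁻²·s = kg·m·s⁻¹
  C. [kg·m²·s⁻²] / [m·s⁻¹] = kg·m·s⁻¹
  D. m·s⁻¹
  E. [m²] · [kg·m⁻¹·s⁻¹] = kg·m·s⁻¹
All reduce to kg·m·s⁻¹ except D., which is m·s⁻¹.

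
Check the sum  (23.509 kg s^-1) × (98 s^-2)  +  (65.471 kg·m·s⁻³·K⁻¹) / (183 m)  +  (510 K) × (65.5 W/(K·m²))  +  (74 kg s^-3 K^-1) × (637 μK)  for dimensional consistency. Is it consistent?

In SI base units:
  (23.509 kg s^-1) × (98 s^-2):  [kg·s⁻¹] · [s⁻²] = kg·s⁻³
  (65.471 kg·m·s⁻³·K⁻¹) / (183 m):  [kg·m·s⁻³·K⁻¹] / [m] = kg·s⁻³·K⁻¹
  (510 K) × (65.5 W/(K·m²)):  [K] · [kg·s⁻³·K⁻¹] = kg·s⁻³
  (74 kg s^-3 K^-1) × (637 μK):  [kg·s⁻³·K⁻¹] · [K] = kg·s⁻³
The terms do not share a single dimension (kg·s⁻³ vs kg·s⁻³·K⁻¹).

No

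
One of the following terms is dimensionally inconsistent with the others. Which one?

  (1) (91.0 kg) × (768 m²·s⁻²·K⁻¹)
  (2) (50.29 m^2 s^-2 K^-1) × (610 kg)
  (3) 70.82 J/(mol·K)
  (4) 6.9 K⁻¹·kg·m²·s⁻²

Reduce each to base SI dimensions:
  (1) [kg] · [m²·s⁻²·K⁻¹] = kg·m²·s⁻²·K⁻¹
  (2) [m²·s⁻²·K⁻¹] · [kg] = kg·m²·s⁻²·K⁻¹
  (3) J·mol⁻¹·K⁻¹ = N·m·mol⁻¹·K⁻¹ = kg·m²·s⁻²·K⁻¹·mol⁻¹
  (4) kg·m²·s⁻²·K⁻¹
All reduce to kg·m²·s⁻²·K⁻¹ except (3), which is kg·m²·s⁻²·K⁻¹·mol⁻¹.

(3)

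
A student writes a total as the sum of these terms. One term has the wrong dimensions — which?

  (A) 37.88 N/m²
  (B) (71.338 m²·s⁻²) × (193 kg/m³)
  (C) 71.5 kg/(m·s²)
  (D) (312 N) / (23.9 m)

Reduce each to base SI dimensions:
  (A) N·m⁻² = kg·m·s⁻²·m⁻² = kg·m⁻¹·s⁻²
  (B) [m²·s⁻²] · [kg·m⁻³] = kg·m⁻¹·s⁻²
  (C) kg·m⁻¹·s⁻²
  (D) [kg·m·s⁻²] / [m] = kg·s⁻²
All reduce to kg·m⁻¹·s⁻² except (D), which is kg·s⁻².

(D)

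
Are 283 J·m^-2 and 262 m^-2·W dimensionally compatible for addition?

No

Dimensions:
  283 J·m^-2:  J·m⁻² = N·m·m⁻² = kg·s⁻²
  262 m^-2·W:  W·m⁻² = J·s⁻¹·m⁻² = kg·s⁻³
kg·s⁻² ≠ kg·s⁻³, so they cannot be added.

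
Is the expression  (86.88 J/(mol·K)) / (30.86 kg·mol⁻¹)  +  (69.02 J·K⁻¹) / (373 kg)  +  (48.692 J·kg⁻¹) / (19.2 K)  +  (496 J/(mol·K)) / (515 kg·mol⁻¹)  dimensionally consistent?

Expand each in SI base units:
  (86.88 J/(mol·K)) / (30.86 kg·mol⁻¹):  [kg·m²·s⁻²·K⁻¹·mol⁻¹] / [kg·mol⁻¹] = m²·s⁻²·K⁻¹
  (69.02 J·K⁻¹) / (373 kg):  [kg·m²·s⁻²·K⁻¹] / [kg] = m²·s⁻²·K⁻¹
  (48.692 J·kg⁻¹) / (19.2 K):  [m²·s⁻²] / [K] = m²·s⁻²·K⁻¹
  (496 J/(mol·K)) / (515 kg·mol⁻¹):  [kg·m²·s⁻²·K⁻¹·mol⁻¹] / [kg·mol⁻¹] = m²·s⁻²·K⁻¹
Every term reduces to m²·s⁻²·K⁻¹.

Yes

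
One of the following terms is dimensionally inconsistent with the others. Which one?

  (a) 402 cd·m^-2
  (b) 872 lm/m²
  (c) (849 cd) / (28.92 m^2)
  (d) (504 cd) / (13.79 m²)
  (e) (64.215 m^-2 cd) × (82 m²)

(e)

Expand each in SI base units:
  (a) cd·m⁻² = m⁻²·cd
  (b) lm·m⁻² = cd·m⁻² = m⁻²·cd
  (c) [cd] / [m²] = m⁻²·cd
  (d) [cd] / [m²] = m⁻²·cd
  (e) [m⁻²·cd] · [m²] = cd
All reduce to m⁻²·cd except (e), which is cd.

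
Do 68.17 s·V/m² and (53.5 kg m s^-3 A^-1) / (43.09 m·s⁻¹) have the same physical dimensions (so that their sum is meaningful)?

In SI base units:
  68.17 s·V/m²:  V·s·m⁻² = J·C⁻¹·s·m⁻² = kg·s⁻²·A⁻¹
  (53.5 kg m s^-3 A^-1) / (43.09 m·s⁻¹):  [kg·m·s⁻³·A⁻¹] / [m·s⁻¹] = kg·s⁻²·A⁻¹
Both are kg·s⁻²·A⁻¹, so they have the same dimensions and can be added.

Yes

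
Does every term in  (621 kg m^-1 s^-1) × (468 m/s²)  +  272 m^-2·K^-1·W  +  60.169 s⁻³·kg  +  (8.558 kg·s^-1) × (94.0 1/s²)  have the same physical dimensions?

No

Work out the base dimensions of each:
  (621 kg m^-1 s^-1) × (468 m/s²):  [kg·m⁻¹·s⁻¹] · [m·s⁻²] = kg·s⁻³
  272 m^-2·K^-1·W:  W·m⁻²·K⁻¹ = J·s⁻¹·m⁻²·K⁻¹ = kg·s⁻³·K⁻¹
  60.169 s⁻³·kg:  kg·s⁻³
  (8.558 kg·s^-1) × (94.0 1/s²):  [kg·s⁻¹] · [s⁻²] = kg·s⁻³
The terms do not share a single dimension (kg·s⁻³ vs kg·s⁻³·K⁻¹).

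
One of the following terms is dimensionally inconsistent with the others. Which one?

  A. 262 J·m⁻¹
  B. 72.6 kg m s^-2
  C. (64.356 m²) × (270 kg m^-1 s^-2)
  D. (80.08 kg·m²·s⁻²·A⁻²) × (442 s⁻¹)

D.

In SI base units:
  A. J·m⁻¹ = N·m·m⁻¹ = kg·m·s⁻²
  B. kg·m·s⁻²
  C. [m²] · [kg·m⁻¹·s⁻²] = kg·m·s⁻²
  D. [kg·m²·s⁻²·A⁻²] · [s⁻¹] = kg·m²·s⁻³·A⁻²
All reduce to kg·m·s⁻² except D., which is kg·m²·s⁻³·A⁻².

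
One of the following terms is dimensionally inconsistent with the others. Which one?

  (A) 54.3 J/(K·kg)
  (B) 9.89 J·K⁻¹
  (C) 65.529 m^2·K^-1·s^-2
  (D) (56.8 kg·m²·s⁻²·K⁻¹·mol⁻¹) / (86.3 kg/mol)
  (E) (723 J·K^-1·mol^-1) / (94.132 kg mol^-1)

Reduce each to base SI dimensions:
  (A) J·kg⁻¹·K⁻¹ = N·m·kg⁻¹·K⁻¹ = m²·s⁻²·K⁻¹
  (B) J·K⁻¹ = N·m·K⁻¹ = kg·m²·s⁻²·K⁻¹
  (C) m²·s⁻²·K⁻¹
  (D) [kg·m²·s⁻²·K⁻¹·mol⁻¹] / [kg·mol⁻¹] = m²·s⁻²·K⁻¹
  (E) [kg·m²·s⁻²·K⁻¹·mol⁻¹] / [kg·mol⁻¹] = m²·s⁻²·K⁻¹
All reduce to m²·s⁻²·K⁻¹ except (B), which is kg·m²·s⁻²·K⁻¹.

(B)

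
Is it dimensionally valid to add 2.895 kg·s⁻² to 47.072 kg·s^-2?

Yes

Work out the base dimensions of each:
  2.895 kg·s⁻²:  kg·s⁻²
  47.072 kg·s^-2:  kg·s⁻²
Both are kg·s⁻², so they have the same dimensions and can be added.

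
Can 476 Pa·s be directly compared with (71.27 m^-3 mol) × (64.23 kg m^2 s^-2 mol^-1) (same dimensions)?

Work out the base dimensions of each:
  476 Pa·s:  Pa·s = N·m⁻²·s = kg·m⁻¹·s⁻¹
  (71.27 m^-3 mol) × (64.23 kg m^2 s^-2 mol^-1):  [m⁻³·mol] · [kg·m²·s⁻²·mol⁻¹] = kg·m⁻¹·s⁻²
kg·m⁻¹·s⁻¹ ≠ kg·m⁻¹·s⁻², so they cannot be added.

No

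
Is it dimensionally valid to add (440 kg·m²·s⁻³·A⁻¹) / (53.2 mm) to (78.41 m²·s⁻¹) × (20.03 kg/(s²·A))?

Dimensions:
  (440 kg·m²·s⁻³·A⁻¹) / (53.2 mm):  [kg·m²·s⁻³·A⁻¹] / [m] = kg·m·s⁻³·A⁻¹
  (78.41 m²·s⁻¹) × (20.03 kg/(s²·A)):  [m²·s⁻¹] · [kg·s⁻²·A⁻¹] = kg·m²·s⁻³·A⁻¹
kg·m·s⁻³·A⁻¹ ≠ kg·m²·s⁻³·A⁻¹, so they cannot be added.

No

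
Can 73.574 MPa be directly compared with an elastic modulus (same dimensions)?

Dimensions:
  73.574 MPa:  Pa = N·m⁻² = kg·m⁻¹·s⁻²
  an elastic modulus:  [elastic modulus] = kg·m⁻¹·s⁻²
Both are kg·m⁻¹·s⁻², so they have the same dimensions and can be added.

Yes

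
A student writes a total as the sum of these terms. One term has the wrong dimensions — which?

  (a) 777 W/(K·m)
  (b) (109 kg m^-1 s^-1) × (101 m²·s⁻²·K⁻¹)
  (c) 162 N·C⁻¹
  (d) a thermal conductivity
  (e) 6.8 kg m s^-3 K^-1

(c)

Expand each in SI base units:
  (a) W·m⁻¹·K⁻¹ = J·s⁻¹·m⁻¹·K⁻¹ = kg·m·s⁻³·K⁻¹
  (b) [kg·m⁻¹·s⁻¹] · [m²·s⁻²·K⁻¹] = kg·m·s⁻³·K⁻¹
  (c) N·C⁻¹ = kg·m·s⁻²·(s·A)⁻¹ = kg·m·s⁻³·A⁻¹
  (d) [thermal conductivity] = kg·m·s⁻³·K⁻¹
  (e) kg·m·s⁻³·K⁻¹
All reduce to kg·m·s⁻³·K⁻¹ except (c), which is kg·m·s⁻³·A⁻¹.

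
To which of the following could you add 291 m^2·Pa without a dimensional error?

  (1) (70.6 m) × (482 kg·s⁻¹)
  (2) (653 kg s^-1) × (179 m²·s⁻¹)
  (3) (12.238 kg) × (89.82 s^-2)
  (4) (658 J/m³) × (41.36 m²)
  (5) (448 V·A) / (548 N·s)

Reference: Pa·m² = N·m⁻²·m² = kg·m·s⁻².
Each option:
  (1) [m] · [kg·s⁻¹] = kg·m·s⁻¹
  (2) [kg·s⁻¹] · [m²·s⁻¹] = kg·m²·s⁻²
  (3) [kg] · [s⁻²] = kg·s⁻²
  (4) [kg·m⁻¹·s⁻²] · [m²] = kg·m·s⁻²  ← same
  (5) [kg·m²·s⁻³] / [kg·m·s⁻¹] = m·s⁻²
Only (4) matches kg·m·s⁻².

(4)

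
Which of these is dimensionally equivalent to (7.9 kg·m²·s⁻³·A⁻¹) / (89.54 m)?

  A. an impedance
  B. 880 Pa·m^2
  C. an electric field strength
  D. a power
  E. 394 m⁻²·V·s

C.

Reference: [kg·m²·s⁻³·A⁻¹] / [m] = kg·m·s⁻³·A⁻¹.
Each option:
  A. [impedance] = kg·m²·s⁻³·A⁻²
  B. Pa·m² = N·m⁻²·m² = kg·m·s⁻²
  C. [electric field strength] = kg·m·s⁻³·A⁻¹  ← same
  D. [power] = kg·m²·s⁻³
  E. V·s·m⁻² = J·C⁻¹·s·m⁻² = kg·s⁻²·A⁻¹
Only C. matches kg·m·s⁻³·A⁻¹.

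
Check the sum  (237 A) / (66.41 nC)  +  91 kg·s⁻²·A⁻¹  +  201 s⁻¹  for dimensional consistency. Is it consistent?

Expand each in SI base units:
  (237 A) / (66.41 nC):  [A] / [s·A] = s⁻¹
  91 kg·s⁻²·A⁻¹:  kg·s⁻²·A⁻¹
  201 s⁻¹:  s⁻¹
The terms do not share a single dimension (kg·s⁻²·A⁻¹ vs s⁻¹).

No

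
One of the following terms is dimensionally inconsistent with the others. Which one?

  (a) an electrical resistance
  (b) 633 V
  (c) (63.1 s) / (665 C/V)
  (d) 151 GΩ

Reduce each to base SI dimensions:
  (a) [electrical resistance] = kg·m²·s⁻³·A⁻²
  (b) V = J·C⁻¹ = kg·m²·s⁻³·A⁻¹
  (c) [s] / [kg⁻¹·m⁻²·s⁴·A²] = kg·m²·s⁻³·A⁻²
  (d) Ω = V·A⁻¹ = kg·m²·s⁻³·A⁻²
All reduce to kg·m²·s⁻³·A⁻² except (b), which is kg·m²·s⁻³·A⁻¹.

(b)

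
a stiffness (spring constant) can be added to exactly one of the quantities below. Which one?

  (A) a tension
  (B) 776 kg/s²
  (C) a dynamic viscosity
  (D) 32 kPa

(B)

Reference: [stiffness (spring constant)] = kg·s⁻².
Each option:
  (A) [tension] = kg·m·s⁻²
  (B) kg·s⁻²  ← same
  (C) [dynamic viscosity] = kg·m⁻¹·s⁻¹
  (D) Pa = N·m⁻² = kg·m⁻¹·s⁻²
Only (B) matches kg·s⁻².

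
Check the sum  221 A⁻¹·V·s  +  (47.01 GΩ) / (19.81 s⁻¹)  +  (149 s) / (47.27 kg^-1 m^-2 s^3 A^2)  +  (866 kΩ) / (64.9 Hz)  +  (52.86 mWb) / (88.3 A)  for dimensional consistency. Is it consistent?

Reduce each to base SI dimensions:
  221 A⁻¹·V·s:  V·s·A⁻¹ = J·C⁻¹·s·A⁻¹ = kg·m²·s⁻²·A⁻²
  (47.01 GΩ) / (19.81 s⁻¹):  [kg·m²·s⁻³·A⁻²] / [s⁻¹] = kg·m²·s⁻²·A⁻²
  (149 s) / (47.27 kg^-1 m^-2 s^3 A^2):  [s] / [kg⁻¹·m⁻²·s³·A²] = kg·m²·s⁻²·A⁻²
  (866 kΩ) / (64.9 Hz):  [kg·m²·s⁻³·A⁻²] / [s⁻¹] = kg·m²·s⁻²·A⁻²
  (52.86 mWb) / (88.3 A):  [kg·m²·s⁻²·A⁻¹] / [A] = kg·m²·s⁻²·A⁻²
Every term reduces to kg·m²·s⁻²·A⁻².

Yes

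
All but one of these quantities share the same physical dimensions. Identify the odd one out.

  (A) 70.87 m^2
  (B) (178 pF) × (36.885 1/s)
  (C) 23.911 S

Work out the base dimensions of each:
  (A) m²
  (B) [kg⁻¹·m⁻²·s⁴·A²] · [s⁻¹] = kg⁻¹·m⁻²·s³·A²
  (C) S = Ω⁻¹ = kg⁻¹·m⁻²·s³·A²
All reduce to kg⁻¹·m⁻²·s³·A² except (A), which is m².

(A)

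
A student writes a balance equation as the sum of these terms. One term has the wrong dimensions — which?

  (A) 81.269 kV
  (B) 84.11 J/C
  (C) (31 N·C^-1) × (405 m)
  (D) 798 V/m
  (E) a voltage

(D)

Dimensions:
  (A) V = J·C⁻¹ = kg·m²·s⁻³·A⁻¹
  (B) J·C⁻¹ = N·m·(s·A)⁻¹ = kg·m²·s⁻³·A⁻¹
  (C) [kg·m·s⁻³·A⁻¹] · [m] = kg·m²·s⁻³·A⁻¹
  (D) V·m⁻¹ = J·C⁻¹·m⁻¹ = kg·m·s⁻³·A⁻¹
  (E) [voltage] = kg·m²·s⁻³·A⁻¹
All reduce to kg·m²·s⁻³·A⁻¹ except (D), which is kg·m·s⁻³·A⁻¹.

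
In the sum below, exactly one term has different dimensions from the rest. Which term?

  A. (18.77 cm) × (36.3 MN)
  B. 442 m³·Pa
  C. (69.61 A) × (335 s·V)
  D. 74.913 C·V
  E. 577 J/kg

Dimensions:
  A. [m] · [kg·m·s⁻²] = kg·m²·s⁻²
  B. Pa·m³ = N·m⁻²·m³ = kg·m²·s⁻²
  C. [A] · [kg·m²·s⁻²·A⁻¹] = kg·m²·s⁻²
  D. C·V = s·A·J·C⁻¹ = kg·m²·s⁻²
  E. J·kg⁻¹ = N·m·kg⁻¹ = m²·s⁻²
All reduce to kg·m²·s⁻² except E., which is m²·s⁻².

E.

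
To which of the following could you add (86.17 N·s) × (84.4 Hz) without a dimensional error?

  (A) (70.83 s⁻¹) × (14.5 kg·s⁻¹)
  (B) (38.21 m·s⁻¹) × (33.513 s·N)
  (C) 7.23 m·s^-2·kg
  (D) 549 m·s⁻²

Reference: [kg·m·s⁻¹] · [s⁻¹] = kg·m·s⁻².
Each option:
  (A) [s⁻¹] · [kg·s⁻¹] = kg·s⁻²
  (B) [m·s⁻¹] · [kg·m·s⁻¹] = kg·m²·s⁻²
  (C) kg·m·s⁻²  ← same
  (D) m·s⁻²
Only (C) matches kg·m·s⁻².

(C)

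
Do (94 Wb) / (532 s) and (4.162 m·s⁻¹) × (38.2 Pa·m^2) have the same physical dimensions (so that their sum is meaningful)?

No

Expand each in SI base units:
  (94 Wb) / (532 s):  [kg·m²·s⁻²·A⁻¹] / [s] = kg·m²·s⁻³·A⁻¹
  (4.162 m·s⁻¹) × (38.2 Pa·m^2):  [m·s⁻¹] · [kg·m·s⁻²] = kg·m²·s⁻³
kg·m²·s⁻³·A⁻¹ ≠ kg·m²·s⁻³, so they cannot be added.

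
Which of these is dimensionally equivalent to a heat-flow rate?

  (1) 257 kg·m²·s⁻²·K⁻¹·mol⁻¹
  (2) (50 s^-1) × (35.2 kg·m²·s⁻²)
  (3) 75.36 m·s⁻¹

(2)

Reference: [heat-flow rate] = kg·m²·s⁻³.
Each option:
  (1) kg·m²·s⁻²·K⁻¹·mol⁻¹
  (2) [s⁻¹] · [kg·m²·s⁻²] = kg·m²·s⁻³  ← same
  (3) m·s⁻¹
Only (2) matches kg·m²·s⁻³.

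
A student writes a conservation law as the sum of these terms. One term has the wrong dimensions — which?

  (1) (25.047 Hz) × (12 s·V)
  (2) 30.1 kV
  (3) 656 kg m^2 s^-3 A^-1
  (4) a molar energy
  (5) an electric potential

Expand each in SI base units:
  (1) [s⁻¹] · [kg·m²·s⁻²·A⁻¹] = kg·m²·s⁻³·A⁻¹
  (2) V = J·C⁻¹ = kg·m²·s⁻³·A⁻¹
  (3) kg·m²·s⁻³·A⁻¹
  (4) [molar energy] = kg·m²·s⁻²·mol⁻¹
  (5) [electric potential] = kg·m²·s⁻³·A⁻¹
All reduce to kg·m²·s⁻³·A⁻¹ except (4), which is kg·m²·s⁻²·mol⁻¹.

(4)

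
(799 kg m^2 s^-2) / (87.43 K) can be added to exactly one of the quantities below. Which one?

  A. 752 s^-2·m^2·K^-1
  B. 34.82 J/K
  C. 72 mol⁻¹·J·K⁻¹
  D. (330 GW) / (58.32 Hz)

Reference: [kg·m²·s⁻²] / [K] = kg·m²·s⁻²·K⁻¹.
Each option:
  A. m²·s⁻²·K⁻¹
  B. J·K⁻¹ = N·m·K⁻¹ = kg·m²·s⁻²·K⁻¹  ← same
  C. J·mol⁻¹·K⁻¹ = N·m·mol⁻¹·K⁻¹ = kg·m²·s⁻²·K⁻¹·mol⁻¹
  D. [kg·m²·s⁻³] / [s⁻¹] = kg·m²·s⁻²
Only B. matches kg·m²·s⁻²·K⁻¹.

B.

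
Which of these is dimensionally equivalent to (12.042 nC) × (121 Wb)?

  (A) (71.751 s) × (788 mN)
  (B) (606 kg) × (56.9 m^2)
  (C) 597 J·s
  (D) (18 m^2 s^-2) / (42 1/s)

(C)

Reference: [s·A] · [kg·m²·s⁻²·A⁻¹] = kg·m²·s⁻¹.
Each option:
  (A) [s] · [kg·m·s⁻²] = kg·m·s⁻¹
  (B) [kg] · [m²] = kg·m²
  (C) J·s = N·m·s = kg·m²·s⁻¹  ← same
  (D) [m²·s⁻²] / [s⁻¹] = m²·s⁻¹
Only (C) matches kg·m²·s⁻¹.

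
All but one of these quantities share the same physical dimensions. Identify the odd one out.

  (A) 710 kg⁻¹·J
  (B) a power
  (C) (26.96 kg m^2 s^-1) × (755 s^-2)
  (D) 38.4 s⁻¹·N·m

(A)

Expand each in SI base units:
  (A) J·kg⁻¹ = N·m·kg⁻¹ = m²·s⁻²
  (B) [power] = kg·m²·s⁻³
  (C) [kg·m²·s⁻¹] · [s⁻²] = kg·m²·s⁻³
  (D) N·m·s⁻¹ = kg·m·s⁻²·m·s⁻¹ = kg·m²·s⁻³
All reduce to kg·m²·s⁻³ except (A), which is m²·s⁻².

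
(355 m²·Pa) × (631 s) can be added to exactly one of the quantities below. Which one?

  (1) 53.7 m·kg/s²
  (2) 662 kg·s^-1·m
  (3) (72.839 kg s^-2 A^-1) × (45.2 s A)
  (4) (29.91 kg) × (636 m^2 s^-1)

(2)

Reference: [kg·m·s⁻²] · [s] = kg·m·s⁻¹.
Each option:
  (1) kg·m·s⁻²
  (2) kg·m·s⁻¹  ← same
  (3) [kg·s⁻²·A⁻¹] · [s·A] = kg·s⁻¹
  (4) [kg] · [m²·s⁻¹] = kg·m²·s⁻¹
Only (2) matches kg·m·s⁻¹.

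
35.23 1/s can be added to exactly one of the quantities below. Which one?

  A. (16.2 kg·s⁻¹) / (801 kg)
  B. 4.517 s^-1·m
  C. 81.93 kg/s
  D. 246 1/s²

A.

Reference: s⁻¹.
Each option:
  A. [kg·s⁻¹] / [kg] = s⁻¹  ← same
  B. m·s⁻¹
  C. kg·s⁻¹
  D. s⁻²
Only A. matches s⁻¹.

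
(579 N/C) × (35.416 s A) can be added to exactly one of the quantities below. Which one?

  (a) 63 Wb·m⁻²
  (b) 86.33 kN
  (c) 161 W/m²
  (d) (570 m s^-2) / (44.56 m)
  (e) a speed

(b)

Reference: [kg·m·s⁻³·A⁻¹] · [s·A] = kg·m·s⁻².
Each option:
  (a) Wb·m⁻² = V·s·m⁻² = kg·s⁻²·A⁻¹
  (b) N = kg·m·s⁻²  ← same
  (c) W·m⁻² = J·s⁻¹·m⁻² = kg·s⁻³
  (d) [m·s⁻²] / [m] = s⁻²
  (e) [speed] = m·s⁻¹
Only (b) matches kg·m·s⁻².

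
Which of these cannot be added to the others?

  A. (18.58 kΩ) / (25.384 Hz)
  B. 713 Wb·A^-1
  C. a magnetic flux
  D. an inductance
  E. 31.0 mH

Work out the base dimensions of each:
  A. [kg·m²·s⁻³·A⁻²] / [s⁻¹] = kg·m²·s⁻²·A⁻²
  B. Wb·A⁻¹ = V·s·A⁻¹ = kg·m²·s⁻²·A⁻²
  C. [magnetic flux] = kg·m²·s⁻²·A⁻¹
  D. [inductance] = kg·m²·s⁻²·A⁻²
  E. H = V·s·A⁻¹ = kg·m²·s⁻²·A⁻²
All reduce to kg·m²·s⁻²·A⁻² except C., which is kg·m²·s⁻²·A⁻¹.

C.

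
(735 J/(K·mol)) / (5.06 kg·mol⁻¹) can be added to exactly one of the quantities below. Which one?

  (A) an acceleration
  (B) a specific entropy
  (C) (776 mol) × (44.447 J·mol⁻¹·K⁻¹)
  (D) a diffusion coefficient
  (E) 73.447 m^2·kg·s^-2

(B)

Reference: [kg·m²·s⁻²·K⁻¹·mol⁻¹] / [kg·mol⁻¹] = m²·s⁻²·K⁻¹.
Each option:
  (A) [acceleration] = m·s⁻²
  (B) [specific entropy] = m²·s⁻²·K⁻¹  ← same
  (C) [mol] · [kg·m²·s⁻²·K⁻¹·mol⁻¹] = kg·m²·s⁻²·K⁻¹
  (D) [diffusion coefficient] = m²·s⁻¹
  (E) kg·m²·s⁻²
Only (B) matches m²·s⁻²·K⁻¹.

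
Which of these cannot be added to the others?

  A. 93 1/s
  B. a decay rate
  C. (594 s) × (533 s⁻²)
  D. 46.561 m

D.

Expand each in SI base units:
  A. s⁻¹
  B. [decay rate] = s⁻¹
  C. [s] · [s⁻²] = s⁻¹
  D. m
All reduce to s⁻¹ except D., which is m.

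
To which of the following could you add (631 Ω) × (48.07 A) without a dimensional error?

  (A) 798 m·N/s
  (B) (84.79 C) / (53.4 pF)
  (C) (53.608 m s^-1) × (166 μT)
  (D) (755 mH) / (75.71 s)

(B)

Reference: [kg·m²·s⁻³·A⁻²] · [A] = kg·m²·s⁻³·A⁻¹.
Each option:
  (A) N·m·s⁻¹ = kg·m·s⁻²·m·s⁻¹ = kg·m²·s⁻³
  (B) [s·A] / [kg⁻¹·m⁻²·s⁴·A²] = kg·m²·s⁻³·A⁻¹  ← same
  (C) [m·s⁻¹] · [kg·s⁻²·A⁻¹] = kg·m·s⁻³·A⁻¹
  (D) [kg·m²·s⁻²·A⁻²] / [s] = kg·m²·s⁻³·A⁻²
Only (B) matches kg·m²·s⁻³·A⁻¹.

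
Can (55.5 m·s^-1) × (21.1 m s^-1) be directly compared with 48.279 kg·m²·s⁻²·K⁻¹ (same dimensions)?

Expand each in SI base units:
  (55.5 m·s^-1) × (21.1 m s^-1):  [m·s⁻¹] · [m·s⁻¹] = m²·s⁻²
  48.279 kg·m²·s⁻²·K⁻¹:  kg·m²·s⁻²·K⁻¹
m²·s⁻² ≠ kg·m²·s⁻²·K⁻¹, so they cannot be added.

No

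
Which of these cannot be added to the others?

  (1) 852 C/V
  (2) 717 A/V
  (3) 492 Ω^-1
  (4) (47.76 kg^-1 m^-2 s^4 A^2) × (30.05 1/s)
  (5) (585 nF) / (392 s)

(1)

In SI base units:
  (1) C·V⁻¹ = s·A·(J·C⁻¹)⁻¹ = kg⁻¹·m⁻²·s⁴·A²
  (2) A·V⁻¹ = A·(J·C⁻¹)⁻¹ = kg⁻¹·m⁻²·s³·A²
  (3) Ω⁻¹ = (V·A⁻¹)⁻¹ = kg⁻¹·m⁻²·s³·A²
  (4) [kg⁻¹·m⁻²·s⁴·A²] · [s⁻¹] = kg⁻¹·m⁻²·s³·A²
  (5) [kg⁻¹·m⁻²·s⁴·A²] / [s] = kg⁻¹·m⁻²·s³·A²
All reduce to kg⁻¹·m⁻²·s³·A² except (1), which is kg⁻¹·m⁻²·s⁴·A².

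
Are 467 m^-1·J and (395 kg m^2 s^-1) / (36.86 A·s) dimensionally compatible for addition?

Reduce each to base SI dimensions:
  467 m^-1·J:  J·m⁻¹ = N·m·m⁻¹ = kg·m·s⁻²
  (395 kg m^2 s^-1) / (36.86 A·s):  [kg·m²·s⁻¹] / [s·A] = kg·m²·s⁻²·A⁻¹
kg·m·s⁻² ≠ kg·m²·s⁻²·A⁻¹, so they cannot be added.

No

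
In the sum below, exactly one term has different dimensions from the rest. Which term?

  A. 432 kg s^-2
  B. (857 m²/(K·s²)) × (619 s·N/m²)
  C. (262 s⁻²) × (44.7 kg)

B.

In SI base units:
  A. kg·s⁻²
  B. [m²·s⁻²·K⁻¹] · [kg·m⁻¹·s⁻¹] = kg·m·s⁻³·K⁻¹
  C. [s⁻²] · [kg] = kg·s⁻²
All reduce to kg·s⁻² except B., which is kg·m·s⁻³·K⁻¹.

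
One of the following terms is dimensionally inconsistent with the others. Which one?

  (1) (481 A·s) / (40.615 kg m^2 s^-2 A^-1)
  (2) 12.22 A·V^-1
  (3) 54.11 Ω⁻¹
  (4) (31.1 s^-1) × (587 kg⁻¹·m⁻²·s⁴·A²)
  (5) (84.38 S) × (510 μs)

Dimensions:
  (1) [s·A] / [kg·m²·s⁻²·A⁻¹] = kg⁻¹·m⁻²·s³·A²
  (2) A·V⁻¹ = A·(J·C⁻¹)⁻¹ = kg⁻¹·m⁻²·s³·A²
  (3) Ω⁻¹ = (V·A⁻¹)⁻¹ = kg⁻¹·m⁻²·s³·A²
  (4) [s⁻¹] · [kg⁻¹·m⁻²·s⁴·A²] = kg⁻¹·m⁻²·s³·A²
  (5) [kg⁻¹·m⁻²·s³·A²] · [s] = kg⁻¹·m⁻²·s⁴·A²
All reduce to kg⁻¹·m⁻²·s³·A² except (5), which is kg⁻¹·m⁻²·s⁴·A².

(5)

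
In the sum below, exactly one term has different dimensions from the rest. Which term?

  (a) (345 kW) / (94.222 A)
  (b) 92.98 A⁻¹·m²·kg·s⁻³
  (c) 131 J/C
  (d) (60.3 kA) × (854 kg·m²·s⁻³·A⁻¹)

Reduce each to base SI dimensions:
  (a) [kg·m²·s⁻³] / [A] = kg·m²·s⁻³·A⁻¹
  (b) kg·m²·s⁻³·A⁻¹
  (c) J·C⁻¹ = N·m·(s·A)⁻¹ = kg·m²·s⁻³·A⁻¹
  (d) [A] · [kg·m²·s⁻³·A⁻¹] = kg·m²·s⁻³
All reduce to kg·m²·s⁻³·A⁻¹ except (d), which is kg·m²·s⁻³.

(d)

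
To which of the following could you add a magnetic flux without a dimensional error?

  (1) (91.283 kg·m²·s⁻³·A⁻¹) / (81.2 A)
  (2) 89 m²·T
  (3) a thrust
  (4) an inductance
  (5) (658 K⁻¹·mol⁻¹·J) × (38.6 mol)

(2)

Reference: [magnetic flux] = kg·m²·s⁻²·A⁻¹.
Each option:
  (1) [kg·m²·s⁻³·A⁻¹] / [A] = kg·m²·s⁻³·A⁻²
  (2) T·m² = Wb·m⁻²·m² = kg·m²·s⁻²·A⁻¹  ← same
  (3) [thrust] = kg·m·s⁻²
  (4) [inductance] = kg·m²·s⁻²·A⁻²
  (5) [kg·m²·s⁻²·K⁻¹·mol⁻¹] · [mol] = kg·m²·s⁻²·K⁻¹
Only (2) matches kg·m²·s⁻²·A⁻¹.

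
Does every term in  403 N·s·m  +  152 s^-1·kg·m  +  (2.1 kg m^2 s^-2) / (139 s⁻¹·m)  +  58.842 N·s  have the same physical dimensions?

No

Expand each in SI base units:
  403 N·s·m:  N·m·s = kg·m·s⁻²·m·s = kg·m²·s⁻¹
  152 s^-1·kg·m:  kg·m·s⁻¹
  (2.1 kg m^2 s^-2) / (139 s⁻¹·m):  [kg·m²·s⁻²] / [m·s⁻¹] = kg·m·s⁻¹
  58.842 N·s:  N·s = kg·m·s⁻²·s = kg·m·s⁻¹
The terms do not share a single dimension (kg·m²·s⁻¹ vs kg·m·s⁻¹).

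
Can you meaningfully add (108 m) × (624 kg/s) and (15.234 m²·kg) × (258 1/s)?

Expand each in SI base units:
  (108 m) × (624 kg/s):  [m] · [kg·s⁻¹] = kg·m·s⁻¹
  (15.234 m²·kg) × (258 1/s):  [kg·m²] · [s⁻¹] = kg·m²·s⁻¹
kg·m·s⁻¹ ≠ kg·m²·s⁻¹, so they cannot be added.

No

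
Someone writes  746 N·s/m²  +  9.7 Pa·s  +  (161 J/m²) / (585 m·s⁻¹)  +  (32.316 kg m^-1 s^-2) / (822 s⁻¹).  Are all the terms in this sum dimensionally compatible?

Work out the base dimensions of each:
  746 N·s/m²:  N·s·m⁻² = kg·m·s⁻²·s·m⁻² = kg·m⁻¹·s⁻¹
  9.7 Pa·s:  Pa·s = N·m⁻²·s = kg·m⁻¹·s⁻¹
  (161 J/m²) / (585 m·s⁻¹):  [kg·s⁻²] / [m·s⁻¹] = kg·m⁻¹·s⁻¹
  (32.316 kg m^-1 s^-2) / (822 s⁻¹):  [kg·m⁻¹·s⁻²] / [s⁻¹] = kg·m⁻¹·s⁻¹
Every term reduces to kg·m⁻¹·s⁻¹.

Yes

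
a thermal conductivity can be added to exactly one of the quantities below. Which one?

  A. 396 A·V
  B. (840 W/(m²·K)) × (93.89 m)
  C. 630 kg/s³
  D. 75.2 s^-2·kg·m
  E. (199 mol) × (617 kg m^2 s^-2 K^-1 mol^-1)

B.

Reference: [thermal conductivity] = kg·m·s⁻³·K⁻¹.
Each option:
  A. V·A = J·C⁻¹·A = kg·m²·s⁻³
  B. [kg·s⁻³·K⁻¹] · [m] = kg·m·s⁻³·K⁻¹  ← same
  C. kg·s⁻³
  D. kg·m·s⁻²
  E. [mol] · [kg·m²·s⁻²·K⁻¹·mol⁻¹] = kg·m²·s⁻²·K⁻¹
Only B. matches kg·m·s⁻³·K⁻¹.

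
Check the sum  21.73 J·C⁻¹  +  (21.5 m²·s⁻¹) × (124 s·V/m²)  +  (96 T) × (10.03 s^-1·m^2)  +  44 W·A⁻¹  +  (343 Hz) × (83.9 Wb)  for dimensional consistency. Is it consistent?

Work out the base dimensions of each:
  21.73 J·C⁻¹:  J·C⁻¹ = N·m·(s·A)⁻¹ = kg·m²·s⁻³·A⁻¹
  (21.5 m²·s⁻¹) × (124 s·V/m²):  [m²·s⁻¹] · [kg·s⁻²·A⁻¹] = kg·m²·s⁻³·A⁻¹
  (96 T) × (10.03 s^-1·m^2):  [kg·s⁻²·A⁻¹] · [m²·s⁻¹] = kg·m²·s⁻³·A⁻¹
  44 W·A⁻¹:  W·A⁻¹ = J·s⁻¹·A⁻¹ = kg·m²·s⁻³·A⁻¹
  (343 Hz) × (83.9 Wb):  [s⁻¹] · [kg·m²·s⁻²·A⁻¹] = kg·m²·s⁻³·A⁻¹
Every term reduces to kg·m²·s⁻³·A⁻¹.

Yes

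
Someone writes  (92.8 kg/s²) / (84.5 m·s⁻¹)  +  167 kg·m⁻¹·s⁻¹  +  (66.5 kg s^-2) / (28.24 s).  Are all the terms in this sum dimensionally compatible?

No

Work out the base dimensions of each:
  (92.8 kg/s²) / (84.5 m·s⁻¹):  [kg·s⁻²] / [m·s⁻¹] = kg·m⁻¹·s⁻¹
  167 kg·m⁻¹·s⁻¹:  kg·m⁻¹·s⁻¹
  (66.5 kg s^-2) / (28.24 s):  [kg·s⁻²] / [s] = kg·s⁻³
The terms do not share a single dimension (kg·m⁻¹·s⁻¹ vs kg·s⁻³).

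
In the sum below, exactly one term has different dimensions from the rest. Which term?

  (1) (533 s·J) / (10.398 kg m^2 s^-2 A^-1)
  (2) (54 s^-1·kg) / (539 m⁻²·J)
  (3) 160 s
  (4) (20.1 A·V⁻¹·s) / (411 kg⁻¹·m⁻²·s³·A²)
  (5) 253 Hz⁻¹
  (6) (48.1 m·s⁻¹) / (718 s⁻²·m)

(1)

Dimensions:
  (1) [kg·m²·s⁻¹] / [kg·m²·s⁻²·A⁻¹] = s·A
  (2) [kg·s⁻¹] / [kg·s⁻²] = s
  (3) s
  (4) [kg⁻¹·m⁻²·s⁴·A²] / [kg⁻¹·m⁻²·s³·A²] = s
  (5) Hz⁻¹ = (s⁻¹)⁻¹ = s
  (6) [m·s⁻¹] / [m·s⁻²] = s
All reduce to s except (1), which is s·A.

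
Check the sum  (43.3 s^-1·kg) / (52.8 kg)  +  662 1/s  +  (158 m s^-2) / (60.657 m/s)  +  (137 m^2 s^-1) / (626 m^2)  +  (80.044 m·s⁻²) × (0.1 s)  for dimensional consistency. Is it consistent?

Reduce each to base SI dimensions:
  (43.3 s^-1·kg) / (52.8 kg):  [kg·s⁻¹] / [kg] = s⁻¹
  662 1/s:  s⁻¹
  (158 m s^-2) / (60.657 m/s):  [m·s⁻²] / [m·s⁻¹] = s⁻¹
  (137 m^2 s^-1) / (626 m^2):  [m²·s⁻¹] / [m²] = s⁻¹
  (80.044 m·s⁻²) × (0.1 s):  [m·s⁻²] · [s] = m·s⁻¹
The terms do not share a single dimension (m·s⁻¹ vs s⁻¹).

No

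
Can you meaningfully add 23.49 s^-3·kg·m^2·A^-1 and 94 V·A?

Dimensions:
  23.49 s^-3·kg·m^2·A^-1:  kg·m²·s⁻³·A⁻¹
  94 V·A:  V·A = J·C⁻¹·A = kg·m²·s⁻³
kg·m²·s⁻³·A⁻¹ ≠ kg·m²·s⁻³, so they cannot be added.

No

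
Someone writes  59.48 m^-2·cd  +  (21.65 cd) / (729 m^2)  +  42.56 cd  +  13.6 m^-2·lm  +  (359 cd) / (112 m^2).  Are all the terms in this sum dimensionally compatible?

No

Reduce each to base SI dimensions:
  59.48 m^-2·cd:  cd·m⁻² = m⁻²·cd
  (21.65 cd) / (729 m^2):  [cd] / [m²] = m⁻²·cd
  42.56 cd:  cd
  13.6 m^-2·lm:  lm·m⁻² = cd·m⁻² = m⁻²·cd
  (359 cd) / (112 m^2):  [cd] / [m²] = m⁻²·cd
The terms do not share a single dimension (cd vs m⁻²·cd).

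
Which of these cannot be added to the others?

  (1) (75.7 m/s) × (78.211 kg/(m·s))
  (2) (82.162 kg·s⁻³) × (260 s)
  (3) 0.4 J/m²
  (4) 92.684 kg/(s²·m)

(4)

Dimensions:
  (1) [m·s⁻¹] · [kg·m⁻¹·s⁻¹] = kg·s⁻²
  (2) [kg·s⁻³] · [s] = kg·s⁻²
  (3) J·m⁻² = N·m·m⁻² = kg·s⁻²
  (4) kg·m⁻¹·s⁻²
All reduce to kg·s⁻² except (4), which is kg·m⁻¹·s⁻².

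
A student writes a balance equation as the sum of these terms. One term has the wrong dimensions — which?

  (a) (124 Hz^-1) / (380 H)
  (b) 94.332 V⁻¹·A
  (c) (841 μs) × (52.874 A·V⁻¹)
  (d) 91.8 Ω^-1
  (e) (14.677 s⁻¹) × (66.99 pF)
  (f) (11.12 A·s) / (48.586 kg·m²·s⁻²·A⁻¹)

(c)

In SI base units:
  (a) [s] / [kg·m²·s⁻²·A⁻²] = kg⁻¹·m⁻²·s³·A²
  (b) A·V⁻¹ = A·(J·C⁻¹)⁻¹ = kg⁻¹·m⁻²·s³·A²
  (c) [s] · [kg⁻¹·m⁻²·s³·A²] = kg⁻¹·m⁻²·s⁴·A²
  (d) Ω⁻¹ = (V·A⁻¹)⁻¹ = kg⁻¹·m⁻²·s³·A²
  (e) [s⁻¹] · [kg⁻¹·m⁻²·s⁴·A²] = kg⁻¹·m⁻²·s³·A²
  (f) [s·A] / [kg·m²·s⁻²·A⁻¹] = kg⁻¹·m⁻²·s³·A²
All reduce to kg⁻¹·m⁻²·s³·A² except (c), which is kg⁻¹·m⁻²·s⁴·A².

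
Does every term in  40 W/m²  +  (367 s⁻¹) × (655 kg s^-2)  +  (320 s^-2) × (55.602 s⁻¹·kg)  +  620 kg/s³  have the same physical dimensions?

Yes

Reduce each to base SI dimensions:
  40 W/m²:  W·m⁻² = J·s⁻¹·m⁻² = kg·s⁻³
  (367 s⁻¹) × (655 kg s^-2):  [s⁻¹] · [kg·s⁻²] = kg·s⁻³
  (320 s^-2) × (55.602 s⁻¹·kg):  [s⁻²] · [kg·s⁻¹] = kg·s⁻³
  620 kg/s³:  kg·s⁻³
Every term reduces to kg·s⁻³.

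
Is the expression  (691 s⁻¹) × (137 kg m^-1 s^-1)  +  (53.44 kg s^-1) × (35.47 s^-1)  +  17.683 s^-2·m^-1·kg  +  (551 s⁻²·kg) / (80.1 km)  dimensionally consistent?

Expand each in SI base units:
  (691 s⁻¹) × (137 kg m^-1 s^-1):  [s⁻¹] · [kg·m⁻¹·s⁻¹] = kg·m⁻¹·s⁻²
  (53.44 kg s^-1) × (35.47 s^-1):  [kg·s⁻¹] · [s⁻¹] = kg·s⁻²
  17.683 s^-2·m^-1·kg:  kg·m⁻¹·s⁻²
  (551 s⁻²·kg) / (80.1 km):  [kg·s⁻²] / [m] = kg·m⁻¹·s⁻²
The terms do not share a single dimension (kg·m⁻¹·s⁻² vs kg·s⁻²).

No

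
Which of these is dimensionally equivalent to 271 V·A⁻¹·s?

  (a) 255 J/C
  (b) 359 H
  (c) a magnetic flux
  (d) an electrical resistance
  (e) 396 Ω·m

Reference: V·s·A⁻¹ = J·C⁻¹·s·A⁻¹ = kg·m²·s⁻²·A⁻².
Each option:
  (a) J·C⁻¹ = N·m·(s·A)⁻¹ = kg·m²·s⁻³·A⁻¹
  (b) H = V·s·A⁻¹ = kg·m²·s⁻²·A⁻²  ← same
  (c) [magnetic flux] = kg·m²·s⁻²·A⁻¹
  (d) [electrical resistance] = kg·m²·s⁻³·A⁻²
  (e) Ω·m = V·A⁻¹·m = kg·m³·s⁻³·A⁻²
Only (b) matches kg·m²·s⁻²·A⁻².

(b)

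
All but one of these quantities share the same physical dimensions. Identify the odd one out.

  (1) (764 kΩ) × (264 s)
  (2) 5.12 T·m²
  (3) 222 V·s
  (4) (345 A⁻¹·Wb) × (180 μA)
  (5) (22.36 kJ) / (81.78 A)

Dimensions:
  (1) [kg·m²·s⁻³·A⁻²] · [s] = kg·m²·s⁻²·A⁻²
  (2) T·m² = Wb·m⁻²·m² = kg·m²·s⁻²·A⁻¹
  (3) V·s = J·C⁻¹·s = kg·m²·s⁻²·A⁻¹
  (4) [kg·m²·s⁻²·A⁻²] · [A] = kg·m²·s⁻²·A⁻¹
  (5) [kg·m²·s⁻²] / [A] = kg·m²·s⁻²·A⁻¹
All reduce to kg·m²·s⁻²·A⁻¹ except (1), which is kg·m²·s⁻²·A⁻².

(1)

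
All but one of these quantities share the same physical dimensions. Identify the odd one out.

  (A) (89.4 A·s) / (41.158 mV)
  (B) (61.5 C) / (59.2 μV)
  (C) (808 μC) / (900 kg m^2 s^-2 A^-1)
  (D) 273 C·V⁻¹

Dimensions:
  (A) [s·A] / [kg·m²·s⁻³·A⁻¹] = kg⁻¹·m⁻²·s⁴·A²
  (B) [s·A] / [kg·m²·s⁻³·A⁻¹] = kg⁻¹·m⁻²·s⁴·A²
  (C) [s·A] / [kg·m²·s⁻²·A⁻¹] = kg⁻¹·m⁻²·s³·A²
  (D) C·V⁻¹ = s·A·(J·C⁻¹)⁻¹ = kg⁻¹·m⁻²·s⁴·A²
All reduce to kg⁻¹·m⁻²·s⁴·A² except (C), which is kg⁻¹·m⁻²·s³·A².

(C)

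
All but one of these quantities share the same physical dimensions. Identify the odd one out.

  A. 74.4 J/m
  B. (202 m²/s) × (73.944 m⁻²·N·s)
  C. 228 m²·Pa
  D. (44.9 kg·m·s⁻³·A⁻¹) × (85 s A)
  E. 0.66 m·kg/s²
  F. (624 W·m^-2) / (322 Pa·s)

F.

Expand each in SI base units:
  A. J·m⁻¹ = N·m·m⁻¹ = kg·m·s⁻²
  B. [m²·s⁻¹] · [kg·m⁻¹·s⁻¹] = kg·m·s⁻²
  C. Pa·m² = N·m⁻²·m² = kg·m·s⁻²
  D. [kg·m·s⁻³·A⁻¹] · [s·A] = kg·m·s⁻²
  E. kg·m·s⁻²
  F. [kg·s⁻³] / [kg·m⁻¹·s⁻¹] = m·s⁻²
All reduce to kg·m·s⁻² except F., which is m·s⁻².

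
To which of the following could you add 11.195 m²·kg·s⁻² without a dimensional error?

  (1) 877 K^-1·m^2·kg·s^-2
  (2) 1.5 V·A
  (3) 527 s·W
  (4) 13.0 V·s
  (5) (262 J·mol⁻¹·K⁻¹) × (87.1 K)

(3)

Reference: kg·m²·s⁻².
Each option:
  (1) kg·m²·s⁻²·K⁻¹
  (2) V·A = J·C⁻¹·A = kg·m²·s⁻³
  (3) W·s = J·s⁻¹·s = kg·m²·s⁻²  ← same
  (4) V·s = J·C⁻¹·s = kg·m²·s⁻²·A⁻¹
  (5) [kg·m²·s⁻²·K⁻¹·mol⁻¹] · [K] = kg·m²·s⁻²·mol⁻¹
Only (3) matches kg·m²·s⁻².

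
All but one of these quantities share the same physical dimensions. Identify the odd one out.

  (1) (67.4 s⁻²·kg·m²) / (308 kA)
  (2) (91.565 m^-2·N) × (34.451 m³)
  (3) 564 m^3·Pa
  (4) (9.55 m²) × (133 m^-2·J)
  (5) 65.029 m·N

Reduce each to base SI dimensions:
  (1) [kg·m²·s⁻²] / [A] = kg·m²·s⁻²·A⁻¹
  (2) [kg·m⁻¹·s⁻²] · [m³] = kg·m²·s⁻²
  (3) Pa·m³ = N·m⁻²·m³ = kg·m²·s⁻²
  (4) [m²] · [kg·s⁻²] = kg·m²·s⁻²
  (5) N·m = kg·m·s⁻²·m = kg·m²·s⁻²
All reduce to kg·m²·s⁻² except (1), which is kg·m²·s⁻²·A⁻¹.

(1)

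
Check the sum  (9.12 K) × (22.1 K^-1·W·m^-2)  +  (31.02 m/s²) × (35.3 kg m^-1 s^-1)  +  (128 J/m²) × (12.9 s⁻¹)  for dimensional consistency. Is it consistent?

Yes

Expand each in SI base units:
  (9.12 K) × (22.1 K^-1·W·m^-2):  [K] · [kg·s⁻³·K⁻¹] = kg·s⁻³
  (31.02 m/s²) × (35.3 kg m^-1 s^-1):  [m·s⁻²] · [kg·m⁻¹·s⁻¹] = kg·s⁻³
  (128 J/m²) × (12.9 s⁻¹):  [kg·s⁻²] · [s⁻¹] = kg·s⁻³
Every term reduces to kg·s⁻³.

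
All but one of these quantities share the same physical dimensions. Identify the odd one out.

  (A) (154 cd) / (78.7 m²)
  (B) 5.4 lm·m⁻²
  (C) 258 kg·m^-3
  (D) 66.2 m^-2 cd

In SI base units:
  (A) [cd] / [m²] = m⁻²·cd
  (B) lm·m⁻² = cd·m⁻² = m⁻²·cd
  (C) kg·m⁻³
  (D) m⁻²·cd
All reduce to m⁻²·cd except (C), which is kg·m⁻³.

(C)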